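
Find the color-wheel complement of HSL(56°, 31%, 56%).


Complement = opposite side of color wheel = hue + 180°
H' = (56 + 180) mod 360 = 236°
S and L unchanged.
= HSL(236°, 31%, 56%)


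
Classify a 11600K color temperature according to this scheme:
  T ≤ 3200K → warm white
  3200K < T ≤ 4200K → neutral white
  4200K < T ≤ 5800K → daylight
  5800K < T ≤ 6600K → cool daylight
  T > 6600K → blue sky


Temperature: 11600K
11600K > 6600K → blue sky
Classification: blue sky


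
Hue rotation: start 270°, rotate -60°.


New hue = (H + rotation) mod 360
New hue = (270 -60) mod 360
= 210 mod 360
= 210°


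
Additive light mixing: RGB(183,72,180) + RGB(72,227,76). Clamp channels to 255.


Additive: each channel = min(255, C₁+C₂)
R: 183+72 = 255 → 255
G: 72+227 = 299 → 255
B: 180+76 = 256 → 255
= RGB(255, 255, 255)


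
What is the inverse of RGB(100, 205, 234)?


Invert: (255-R, 255-G, 255-B)
R: 255-100 = 155
G: 255-205 = 50
B: 255-234 = 21
= RGB(155, 50, 21)


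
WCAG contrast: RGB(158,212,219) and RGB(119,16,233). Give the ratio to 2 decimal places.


Linearize each sRGB channel c=v/255: c/12.92 if c ≤ 0.04045 else ((c+0.055)/1.055)^2.4
L = 0.2126×R_lin + 0.7152×G_lin + 0.0722×B_lin
Color 1 (158,212,219):
  R=158: 158/255≈0.6196 > 0.04045 → ((0.6196+0.055)/1.055)^2.4 ≈ 0.34191
  G=212: 212/255≈0.8314 > 0.04045 → ((0.8314+0.055)/1.055)^2.4 ≈ 0.65837
  B=219: 219/255≈0.8588 > 0.04045 → ((0.8588+0.055)/1.055)^2.4 ≈ 0.70838
  L1 = 0.2126×0.34191 + 0.7152×0.65837 + 0.0722×0.70838 ≈ 0.59471
Color 2 (119,16,233):
  R=119: 119/255≈0.4667 > 0.04045 → ((0.4667+0.055)/1.055)^2.4 ≈ 0.18447
  G=16: 16/255≈0.0627 > 0.04045 → ((0.0627+0.055)/1.055)^2.4 ≈ 0.00518
  B=233: 233/255≈0.9137 > 0.04045 → ((0.9137+0.055)/1.055)^2.4 ≈ 0.81485
  L2 = 0.2126×0.18447 + 0.7152×0.00518 + 0.0722×0.81485 ≈ 0.10176
Lighter = 0.59471, Darker = 0.10176
Ratio = (L_lighter + 0.05) / (L_darker + 0.05)
Ratio = (0.59471 + 0.05) / (0.10176 + 0.05) = 0.64471 / 0.15176 ≈ 4.2483
Ratio ≈ 4.25:1


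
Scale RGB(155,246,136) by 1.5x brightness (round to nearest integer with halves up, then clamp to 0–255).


Multiply each channel by 1.5, round half up, clamp to [0, 255]
R: 155×1.5 = 232.5 → round → 233
G: 246×1.5 = 369 → clamp → 255
B: 136×1.5 = 204
= RGB(233, 255, 204)


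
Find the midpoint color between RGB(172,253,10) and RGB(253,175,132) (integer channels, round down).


Midpoint: each channel = ⌊(C₁+C₂)/2⌋
R: ⌊(172+253)/2⌋ = 212
G: ⌊(253+175)/2⌋ = 214
B: ⌊(10+132)/2⌋ = 71
= RGB(212, 214, 71)


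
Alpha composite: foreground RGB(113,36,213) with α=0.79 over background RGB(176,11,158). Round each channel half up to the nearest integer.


C = α×F + (1-α)×B, with 1-α = 0.21
R: 0.79×113 + 0.21×176 = 89.27 + 36.96 = 126.23 → 126
G: 0.79×36 + 0.21×11 = 28.44 + 2.31 = 30.75 → 31
B: 0.79×213 + 0.21×158 = 168.27 + 33.18 = 201.45 → 201
= RGB(126, 31, 201)


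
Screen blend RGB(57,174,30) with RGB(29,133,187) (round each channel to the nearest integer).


Screen: C = 255 - (255-A)×(255-B)/255, rounded to nearest integer
R: 255 - (255-57)×(255-29)/255 = 255 - 44748/255 ≈ 255 - 175.482 = 79.518 → 80
G: 255 - (255-174)×(255-133)/255 = 255 - 9882/255 ≈ 255 - 38.753 = 216.247 → 216
B: 255 - (255-30)×(255-187)/255 = 255 - 15300/255 ≈ 255 - 60.000 = 195.000 → 195
= RGB(80, 216, 195)


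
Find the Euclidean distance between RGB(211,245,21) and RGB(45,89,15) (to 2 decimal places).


d = √[(R₁-R₂)² + (G₁-G₂)² + (B₁-B₂)²]
d = √[(211-45)² + (245-89)² + (21-15)²]
d = √[27556 + 24336 + 36]
d = √51928
d ≈ 227.88


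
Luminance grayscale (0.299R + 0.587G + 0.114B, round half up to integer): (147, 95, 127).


Gray = 0.299×R + 0.587×G + 0.114×B
Gray = 0.299×147 + 0.587×95 + 0.114×127
Gray = 43.953 + 55.765 + 14.478
Gray = 114.196 → round half up → 114
Gray = 114


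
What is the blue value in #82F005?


Color: #82F005
R = 82 = 130
G = F0 = 240
B = 05 = 5
Blue = 5


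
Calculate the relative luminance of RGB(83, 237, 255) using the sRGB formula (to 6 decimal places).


Linearize each channel (sRGB transfer function): c = v/255; c_lin = c/12.92 if c ≤ 0.04045, else ((c+0.055)/1.055)^2.4
  R: 83/255 ≈ 0.325490 > 0.04045 → ((0.325490+0.055)/1.055)^2.4 ≈ 0.086500
  G: 237/255 ≈ 0.929412 > 0.04045 → ((0.929412+0.055)/1.055)^2.4 ≈ 0.846873
  B: 255/255 ≈ 1.000000 > 0.04045 → ((1.000000+0.055)/1.055)^2.4 ≈ 1.000000
R_lin = 0.086500, G_lin = 0.846873, B_lin = 1.000000
L = 0.2126×R + 0.7152×G + 0.0722×B
L = 0.2126×0.086500 + 0.7152×0.846873 + 0.0722×1.000000
L ≈ 0.696274


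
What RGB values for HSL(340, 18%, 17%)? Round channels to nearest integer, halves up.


H=340°, S=0.18, L=0.17
C = (1-|2L-1|)×S = (1-|-0.66|)×0.18 = 0.0612
H' = H/60 = 340/60 ≈ 5.6667; X = C×(1-|H' mod 2 - 1|) = 0.0204
m = L - C/2 = 0.17 - 0.0306 = 0.1394
Sector ⌊H'⌋ = 5 → (R',G',B') = (0.0612, 0.0, 0.0204)
RGB = ((R'+m)×255, (G'+m)×255, (B'+m)×255) = (51.153, 35.547, 40.749)
Round half up → RGB(51, 36, 41)


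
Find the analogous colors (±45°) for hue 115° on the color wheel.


Base hue: 115°
Left analog: (115 - 45) mod 360 = 70°
Right analog: (115 + 45) mod 360 = 160°
Analogous hues = 70° and 160°


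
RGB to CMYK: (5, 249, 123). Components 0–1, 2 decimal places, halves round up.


R'=5/255≈0.0196, G'=249/255≈0.9765, B'=123/255≈0.4824
K = 1 - max(R',G',B') = 1 - 249/255 = 6/255 = 0.02352… → 0.02
(1-R'-K)/(1-K) simplifies to (max-R)/max with max = 249:
C = (249-5)/249 = 244/249 = 0.97991… → 0.98
M = (249-249)/249 = 0/249 = 0 → 0.00
Y = (249-123)/249 = 126/249 = 0.50602… → 0.51
= CMYK(0.98, 0.00, 0.51, 0.02)


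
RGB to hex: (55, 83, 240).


R = 55 → 37 (hex)
G = 83 → 53 (hex)
B = 240 → F0 (hex)
Hex = #3753F0


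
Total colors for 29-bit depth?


Colors = 2^bits = 2^29
= 536,870,912 colors


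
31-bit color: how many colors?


Colors = 2^bits = 2^31
= 2,147,483,648 colors


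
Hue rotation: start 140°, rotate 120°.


New hue = (H + rotation) mod 360
New hue = (140 + 120) mod 360
= 260 mod 360
= 260°


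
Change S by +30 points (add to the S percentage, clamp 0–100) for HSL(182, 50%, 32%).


Original S = 50%
Adjustment = +30 percentage points
New S = 50 + (30) = 80
Clamp to [0, 100] → 80
= HSL(182°, 80%, 32%)


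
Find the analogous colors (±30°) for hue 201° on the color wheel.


Base hue: 201°
Left analog: (201 - 30) mod 360 = 171°
Right analog: (201 + 30) mod 360 = 231°
Analogous hues = 171° and 231°


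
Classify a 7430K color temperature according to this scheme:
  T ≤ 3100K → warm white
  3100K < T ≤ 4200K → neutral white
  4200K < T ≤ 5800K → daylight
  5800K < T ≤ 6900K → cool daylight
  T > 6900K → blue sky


Temperature: 7430K
7430K > 6900K → blue sky
Classification: blue sky


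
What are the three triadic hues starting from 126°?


Triadic: equally spaced at 120° intervals
H1 = 126°
H2 = (126 + 120) mod 360 = 246°
H3 = (126 + 240) mod 360 = 6°
Triadic = 126°, 246°, 6°


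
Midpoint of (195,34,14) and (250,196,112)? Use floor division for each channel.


Midpoint: each channel = ⌊(C₁+C₂)/2⌋
R: ⌊(195+250)/2⌋ = 222
G: ⌊(34+196)/2⌋ = 115
B: ⌊(14+112)/2⌋ = 63
= RGB(222, 115, 63)


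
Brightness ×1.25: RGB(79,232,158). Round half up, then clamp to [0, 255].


Multiply each channel by 1.25, round half up, clamp to [0, 255]
R: 79×1.25 = 98.75 → round → 99
G: 232×1.25 = 290 → clamp → 255
B: 158×1.25 = 197.5 → round → 198
= RGB(99, 255, 198)


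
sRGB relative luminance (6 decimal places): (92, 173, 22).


Linearize each channel (sRGB transfer function): c = v/255; c_lin = c/12.92 if c ≤ 0.04045, else ((c+0.055)/1.055)^2.4
  R: 92/255 ≈ 0.360784 > 0.04045 → ((0.360784+0.055)/1.055)^2.4 ≈ 0.107023
  G: 173/255 ≈ 0.678431 > 0.04045 → ((0.678431+0.055)/1.055)^2.4 ≈ 0.417885
  B: 22/255 ≈ 0.086275 > 0.04045 → ((0.086275+0.055)/1.055)^2.4 ≈ 0.008023
R_lin = 0.107023, G_lin = 0.417885, B_lin = 0.008023
L = 0.2126×R + 0.7152×G + 0.0722×B
L = 0.2126×0.107023 + 0.7152×0.417885 + 0.0722×0.008023
L ≈ 0.322204


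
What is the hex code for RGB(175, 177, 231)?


R = 175 → AF (hex)
G = 177 → B1 (hex)
B = 231 → E7 (hex)
Hex = #AFB1E7


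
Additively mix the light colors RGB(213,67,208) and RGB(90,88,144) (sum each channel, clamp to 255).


Additive: each channel = min(255, C₁+C₂)
R: 213+90 = 303 → 255
G: 67+88 = 155 → 155
B: 208+144 = 352 → 255
= RGB(255, 155, 255)


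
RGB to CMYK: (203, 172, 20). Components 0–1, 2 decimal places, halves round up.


R'=203/255≈0.7961, G'=172/255≈0.6745, B'=20/255≈0.0784
K = 1 - max(R',G',B') = 1 - 203/255 = 52/255 = 0.20392… → 0.20
(1-R'-K)/(1-K) simplifies to (max-R)/max with max = 203:
C = (203-203)/203 = 0/203 = 0 → 0.00
M = (203-172)/203 = 31/203 = 0.15270… → 0.15
Y = (203-20)/203 = 183/203 = 0.90147… → 0.90
= CMYK(0.00, 0.15, 0.90, 0.20)


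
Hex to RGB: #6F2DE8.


6F → 111 (R)
2D → 45 (G)
E8 → 232 (B)
= RGB(111, 45, 232)


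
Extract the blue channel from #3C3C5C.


Color: #3C3C5C
R = 3C = 60
G = 3C = 60
B = 5C = 92
Blue = 92


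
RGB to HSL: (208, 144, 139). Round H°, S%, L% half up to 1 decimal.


Normalize: R'=208/255≈0.8157, G'=144/255≈0.5647, B'=139/255≈0.5451
Max=208/255, Min=139/255, Δ=Max-Min=69/255
L = (Max+Min)/2 = (208+139)/510 = 347/510 = 0.68039… → L = 68.0%
L > 0.5 → S = Δ/(2-Max-Min) = 69/(510-208-139) = 69/163 = 0.42331… → S = 42.3%
(the 1/255 factors cancel in S and H, so raw channel differences can be used)
Max is R' → H = 60 × (((G-B)/Δ) mod 6) = 60 × (((144-139)/69) mod 6)
  5/69 = 0.0724…
  H = 60 × 0.0724… = 4.347…° → H = 4.3°
= HSL(4.3°, 42.3%, 68.0%)


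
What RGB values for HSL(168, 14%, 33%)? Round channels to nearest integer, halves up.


H=168°, S=0.14, L=0.33
C = (1-|2L-1|)×S = (1-|-0.34|)×0.14 = 0.0924
H' = H/60 = 168/60 ≈ 2.8000; X = C×(1-|H' mod 2 - 1|) = 0.07392
m = L - C/2 = 0.33 - 0.0462 = 0.2838
Sector ⌊H'⌋ = 2 → (R',G',B') = (0.0, 0.0924, 0.07392)
RGB = ((R'+m)×255, (G'+m)×255, (B'+m)×255) = (72.369, 95.931, 91.2186)
Round half up → RGB(72, 96, 91)


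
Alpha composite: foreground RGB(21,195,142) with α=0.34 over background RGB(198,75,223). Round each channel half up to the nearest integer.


C = α×F + (1-α)×B, with 1-α = 0.66
R: 0.34×21 + 0.66×198 = 7.14 + 130.68 = 137.82 → 138
G: 0.34×195 + 0.66×75 = 66.30 + 49.50 = 115.80 → 116
B: 0.34×142 + 0.66×223 = 48.28 + 147.18 = 195.46 → 195
= RGB(138, 116, 195)


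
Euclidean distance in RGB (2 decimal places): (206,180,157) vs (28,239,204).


d = √[(R₁-R₂)² + (G₁-G₂)² + (B₁-B₂)²]
d = √[(206-28)² + (180-239)² + (157-204)²]
d = √[31684 + 3481 + 2209]
d = √37374
d ≈ 193.32


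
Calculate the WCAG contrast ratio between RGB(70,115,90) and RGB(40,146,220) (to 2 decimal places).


Linearize each sRGB channel c=v/255: c/12.92 if c ≤ 0.04045 else ((c+0.055)/1.055)^2.4
L = 0.2126×R_lin + 0.7152×G_lin + 0.0722×B_lin
Color 1 (70,115,90):
  R=70: 70/255≈0.2745 > 0.04045 → ((0.2745+0.055)/1.055)^2.4 ≈ 0.06125
  G=115: 115/255≈0.4510 > 0.04045 → ((0.4510+0.055)/1.055)^2.4 ≈ 0.17144
  B=90: 90/255≈0.3529 > 0.04045 → ((0.3529+0.055)/1.055)^2.4 ≈ 0.10224
  L1 = 0.2126×0.06125 + 0.7152×0.17144 + 0.0722×0.10224 ≈ 0.14302
Color 2 (40,146,220):
  R=40: 40/255≈0.1569 > 0.04045 → ((0.1569+0.055)/1.055)^2.4 ≈ 0.02122
  G=146: 146/255≈0.5725 > 0.04045 → ((0.5725+0.055)/1.055)^2.4 ≈ 0.28744
  B=220: 220/255≈0.8627 > 0.04045 → ((0.8627+0.055)/1.055)^2.4 ≈ 0.71569
  L2 = 0.2126×0.02122 + 0.7152×0.28744 + 0.0722×0.71569 ≈ 0.26176
Lighter = 0.26176, Darker = 0.14302
Ratio = (L_lighter + 0.05) / (L_darker + 0.05)
Ratio = (0.26176 + 0.05) / (0.14302 + 0.05) = 0.31176 / 0.19302 ≈ 1.6152
Ratio ≈ 1.62:1


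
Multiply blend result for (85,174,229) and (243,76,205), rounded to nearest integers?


Multiply: C = A×B/255, rounded to nearest integer
R: 85×243/255 = 20655/255 ≈ 81.000 → 81
G: 174×76/255 = 13224/255 ≈ 51.859 → 52
B: 229×205/255 = 46945/255 ≈ 184.098 → 184
= RGB(81, 52, 184)


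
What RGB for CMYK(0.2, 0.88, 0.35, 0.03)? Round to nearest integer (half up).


R = 255 × (1-C) × (1-K) = 255 × 0.80 × 0.97 = 197.88 → 198
G = 255 × (1-M) × (1-K) = 255 × 0.12 × 0.97 = 29.682 → 30
B = 255 × (1-Y) × (1-K) = 255 × 0.65 × 0.97 = 160.7775 → 161
= RGB(198, 30, 161)


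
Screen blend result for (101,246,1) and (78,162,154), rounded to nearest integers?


Screen: C = 255 - (255-A)×(255-B)/255, rounded to nearest integer
R: 255 - (255-101)×(255-78)/255 = 255 - 27258/255 ≈ 255 - 106.894 = 148.106 → 148
G: 255 - (255-246)×(255-162)/255 = 255 - 837/255 ≈ 255 - 3.282 = 251.718 → 252
B: 255 - (255-1)×(255-154)/255 = 255 - 25654/255 ≈ 255 - 100.604 = 154.396 → 154
= RGB(148, 252, 154)


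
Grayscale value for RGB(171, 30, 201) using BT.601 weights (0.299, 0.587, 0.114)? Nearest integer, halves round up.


Gray = 0.299×R + 0.587×G + 0.114×B
Gray = 0.299×171 + 0.587×30 + 0.114×201
Gray = 51.129 + 17.610 + 22.914
Gray = 91.653 → round half up → 92
Gray = 92


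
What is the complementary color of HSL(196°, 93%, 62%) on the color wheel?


Complement = opposite side of color wheel = hue + 180°
H' = (196 + 180) mod 360 = 16°
S and L unchanged.
= HSL(16°, 93%, 62%)


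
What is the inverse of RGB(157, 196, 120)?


Invert: (255-R, 255-G, 255-B)
R: 255-157 = 98
G: 255-196 = 59
B: 255-120 = 135
= RGB(98, 59, 135)


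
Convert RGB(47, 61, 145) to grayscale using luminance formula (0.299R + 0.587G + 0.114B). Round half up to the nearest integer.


Gray = 0.299×R + 0.587×G + 0.114×B
Gray = 0.299×47 + 0.587×61 + 0.114×145
Gray = 14.053 + 35.807 + 16.530
Gray = 66.390 → round half up → 66
Gray = 66


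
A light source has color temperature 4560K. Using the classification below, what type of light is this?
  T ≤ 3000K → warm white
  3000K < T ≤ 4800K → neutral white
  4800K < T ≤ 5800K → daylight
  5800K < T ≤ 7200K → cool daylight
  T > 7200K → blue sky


Temperature: 4560K
3000K < 4560K ≤ 4800K → neutral white
Classification: neutral white


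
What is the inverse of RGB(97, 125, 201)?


Invert: (255-R, 255-G, 255-B)
R: 255-97 = 158
G: 255-125 = 130
B: 255-201 = 54
= RGB(158, 130, 54)


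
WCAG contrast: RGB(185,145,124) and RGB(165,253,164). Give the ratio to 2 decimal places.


Linearize each sRGB channel c=v/255: c/12.92 if c ≤ 0.04045 else ((c+0.055)/1.055)^2.4
L = 0.2126×R_lin + 0.7152×G_lin + 0.0722×B_lin
Color 1 (185,145,124):
  R=185: 185/255≈0.7255 > 0.04045 → ((0.7255+0.055)/1.055)^2.4 ≈ 0.48515
  G=145: 145/255≈0.5686 > 0.04045 → ((0.5686+0.055)/1.055)^2.4 ≈ 0.28315
  B=124: 124/255≈0.4863 > 0.04045 → ((0.4863+0.055)/1.055)^2.4 ≈ 0.20156
  L1 = 0.2126×0.48515 + 0.7152×0.28315 + 0.0722×0.20156 ≈ 0.32020
Color 2 (165,253,164):
  R=165: 165/255≈0.6471 > 0.04045 → ((0.6471+0.055)/1.055)^2.4 ≈ 0.37626
  G=253: 253/255≈0.9922 > 0.04045 → ((0.9922+0.055)/1.055)^2.4 ≈ 0.98225
  B=164: 164/255≈0.6431 > 0.04045 → ((0.6431+0.055)/1.055)^2.4 ≈ 0.37124
  L2 = 0.2126×0.37626 + 0.7152×0.98225 + 0.0722×0.37124 ≈ 0.80930
Lighter = 0.80930, Darker = 0.32020
Ratio = (L_lighter + 0.05) / (L_darker + 0.05)
Ratio = (0.80930 + 0.05) / (0.32020 + 0.05) = 0.85930 / 0.37020 ≈ 2.3212
Ratio ≈ 2.32:1


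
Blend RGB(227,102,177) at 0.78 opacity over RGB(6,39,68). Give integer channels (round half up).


C = α×F + (1-α)×B, with 1-α = 0.22
R: 0.78×227 + 0.22×6 = 177.06 + 1.32 = 178.38 → 178
G: 0.78×102 + 0.22×39 = 79.56 + 8.58 = 88.14 → 88
B: 0.78×177 + 0.22×68 = 138.06 + 14.96 = 153.02 → 153
= RGB(178, 88, 153)


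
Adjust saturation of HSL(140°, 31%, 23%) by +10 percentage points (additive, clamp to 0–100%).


Original S = 31%
Adjustment = +10 percentage points
New S = 31 + (10) = 41
Clamp to [0, 100] → 41
= HSL(140°, 41%, 23%)


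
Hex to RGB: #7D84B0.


7D → 125 (R)
84 → 132 (G)
B0 → 176 (B)
= RGB(125, 132, 176)


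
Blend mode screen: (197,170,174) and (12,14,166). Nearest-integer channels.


Screen: C = 255 - (255-A)×(255-B)/255, rounded to nearest integer
R: 255 - (255-197)×(255-12)/255 = 255 - 14094/255 ≈ 255 - 55.271 = 199.729 → 200
G: 255 - (255-170)×(255-14)/255 = 255 - 20485/255 ≈ 255 - 80.333 = 174.667 → 175
B: 255 - (255-174)×(255-166)/255 = 255 - 7209/255 ≈ 255 - 28.271 = 226.729 → 227
= RGB(200, 175, 227)


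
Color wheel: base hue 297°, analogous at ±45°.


Base hue: 297°
Left analog: (297 - 45) mod 360 = 252°
Right analog: (297 + 45) mod 360 = 342°
Analogous hues = 252° and 342°


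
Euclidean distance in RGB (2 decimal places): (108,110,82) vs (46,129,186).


d = √[(R₁-R₂)² + (G₁-G₂)² + (B₁-B₂)²]
d = √[(108-46)² + (110-129)² + (82-186)²]
d = √[3844 + 361 + 10816]
d = √15021
d ≈ 122.56


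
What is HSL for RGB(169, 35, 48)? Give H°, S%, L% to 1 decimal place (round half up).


Normalize: R'=169/255≈0.6627, G'=35/255≈0.1373, B'=48/255≈0.1882
Max=169/255, Min=35/255, Δ=Max-Min=134/255
L = (Max+Min)/2 = (169+35)/510 = 204/510 = 0.4 → L = 40.0%
L ≤ 0.5 → S = Δ/(Max+Min) = 134/(169+35) = 134/204 = 0.65686… → S = 65.7%
(the 1/255 factors cancel in S and H, so raw channel differences can be used)
Max is R' → H = 60 × (((G-B)/Δ) mod 6) = 60 × (((35-48)/134) mod 6)
  (-13)/134 = -0.0970…; negative, so add 6 → 5.9029…
  H = 60 × 5.9029… = 354.179…° → H = 354.2°
= HSL(354.2°, 65.7%, 40.0%)


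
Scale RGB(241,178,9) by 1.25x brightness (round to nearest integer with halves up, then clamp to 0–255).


Multiply each channel by 1.25, round half up, clamp to [0, 255]
R: 241×1.25 = 301.25 → round → 301 → clamp → 255
G: 178×1.25 = 222.5 → round → 223
B: 9×1.25 = 11.25 → round → 11
= RGB(255, 223, 11)


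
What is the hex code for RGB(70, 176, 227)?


R = 70 → 46 (hex)
G = 176 → B0 (hex)
B = 227 → E3 (hex)
Hex = #46B0E3


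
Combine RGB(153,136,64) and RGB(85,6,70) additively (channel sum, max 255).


Additive: each channel = min(255, C₁+C₂)
R: 153+85 = 238 → 238
G: 136+6 = 142 → 142
B: 64+70 = 134 → 134
= RGB(238, 142, 134)


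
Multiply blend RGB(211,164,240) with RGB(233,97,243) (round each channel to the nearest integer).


Multiply: C = A×B/255, rounded to nearest integer
R: 211×233/255 = 49163/255 ≈ 192.796 → 193
G: 164×97/255 = 15908/255 ≈ 62.384 → 62
B: 240×243/255 = 58320/255 ≈ 228.706 → 229
= RGB(193, 62, 229)


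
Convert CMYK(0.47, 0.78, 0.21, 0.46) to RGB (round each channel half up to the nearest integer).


R = 255 × (1-C) × (1-K) = 255 × 0.53 × 0.54 = 72.981 → 73
G = 255 × (1-M) × (1-K) = 255 × 0.22 × 0.54 = 30.294 → 30
B = 255 × (1-Y) × (1-K) = 255 × 0.79 × 0.54 = 108.783 → 109
= RGB(73, 30, 109)


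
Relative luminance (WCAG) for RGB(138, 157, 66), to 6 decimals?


Linearize each channel (sRGB transfer function): c = v/255; c_lin = c/12.92 if c ≤ 0.04045, else ((c+0.055)/1.055)^2.4
  R: 138/255 ≈ 0.541176 > 0.04045 → ((0.541176+0.055)/1.055)^2.4 ≈ 0.254152
  G: 157/255 ≈ 0.615686 > 0.04045 → ((0.615686+0.055)/1.055)^2.4 ≈ 0.337164
  B: 66/255 ≈ 0.258824 > 0.04045 → ((0.258824+0.055)/1.055)^2.4 ≈ 0.054480
R_lin = 0.254152, G_lin = 0.337164, B_lin = 0.054480
L = 0.2126×R + 0.7152×G + 0.0722×B
L = 0.2126×0.254152 + 0.7152×0.337164 + 0.0722×0.054480
L ≈ 0.299106


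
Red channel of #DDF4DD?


Color: #DDF4DD
R = DD = 221
G = F4 = 244
B = DD = 221
Red = 221


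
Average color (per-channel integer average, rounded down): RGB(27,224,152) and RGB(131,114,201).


Midpoint: each channel = ⌊(C₁+C₂)/2⌋
R: ⌊(27+131)/2⌋ = 79
G: ⌊(224+114)/2⌋ = 169
B: ⌊(152+201)/2⌋ = 176
= RGB(79, 169, 176)


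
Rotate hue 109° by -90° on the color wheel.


New hue = (H + rotation) mod 360
New hue = (109 -90) mod 360
= 19 mod 360
= 19°


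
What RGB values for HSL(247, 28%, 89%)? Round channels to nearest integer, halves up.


H=247°, S=0.28, L=0.89
C = (1-|2L-1|)×S = (1-|0.78|)×0.28 = 0.0616
H' = H/60 = 247/60 ≈ 4.1167; X = C×(1-|H' mod 2 - 1|) ≈ 0.0072
m = L - C/2 = 0.89 - 0.0308 = 0.8592
Sector ⌊H'⌋ = 4 → (R',G',B') = (≈0.0072, 0.0, 0.0616)
RGB = ((R'+m)×255, (G'+m)×255, (B'+m)×255) = (220.9286, 219.096, 234.804)
Round half up → RGB(221, 219, 235)


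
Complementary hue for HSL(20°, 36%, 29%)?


Complement = opposite side of color wheel = hue + 180°
H' = (20 + 180) mod 360 = 200°
S and L unchanged.
= HSL(200°, 36%, 29%)


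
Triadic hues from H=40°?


Triadic: equally spaced at 120° intervals
H1 = 40°
H2 = (40 + 120) mod 360 = 160°
H3 = (40 + 240) mod 360 = 280°
Triadic = 40°, 160°, 280°


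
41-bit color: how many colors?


Colors = 2^bits = 2^41
= 2,199,023,255,552 colors


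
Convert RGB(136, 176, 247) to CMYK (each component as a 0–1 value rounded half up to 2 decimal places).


R'=136/255≈0.5333, G'=176/255≈0.6902, B'=247/255≈0.9686
K = 1 - max(R',G',B') = 1 - 247/255 = 8/255 = 0.03137… → 0.03
(1-R'-K)/(1-K) simplifies to (max-R)/max with max = 247:
C = (247-136)/247 = 111/247 = 0.44939… → 0.45
M = (247-176)/247 = 71/247 = 0.28744… → 0.29
Y = (247-247)/247 = 0/247 = 0 → 0.00
= CMYK(0.45, 0.29, 0.00, 0.03)


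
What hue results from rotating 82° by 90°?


New hue = (H + rotation) mod 360
New hue = (82 + 90) mod 360
= 172 mod 360
= 172°


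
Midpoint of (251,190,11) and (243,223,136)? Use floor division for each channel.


Midpoint: each channel = ⌊(C₁+C₂)/2⌋
R: ⌊(251+243)/2⌋ = 247
G: ⌊(190+223)/2⌋ = 206
B: ⌊(11+136)/2⌋ = 73
= RGB(247, 206, 73)


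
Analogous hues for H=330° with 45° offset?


Base hue: 330°
Left analog: (330 - 45) mod 360 = 285°
Right analog: (330 + 45) mod 360 = 15°
Analogous hues = 285° and 15°


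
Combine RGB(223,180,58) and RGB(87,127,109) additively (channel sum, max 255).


Additive: each channel = min(255, C₁+C₂)
R: 223+87 = 310 → 255
G: 180+127 = 307 → 255
B: 58+109 = 167 → 167
= RGB(255, 255, 167)


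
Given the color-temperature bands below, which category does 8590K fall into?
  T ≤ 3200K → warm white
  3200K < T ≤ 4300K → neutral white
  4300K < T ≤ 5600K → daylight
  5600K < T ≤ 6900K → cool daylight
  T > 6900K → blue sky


Temperature: 8590K
8590K > 6900K → blue sky
Classification: blue sky


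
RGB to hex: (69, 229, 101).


R = 69 → 45 (hex)
G = 229 → E5 (hex)
B = 101 → 65 (hex)
Hex = #45E565


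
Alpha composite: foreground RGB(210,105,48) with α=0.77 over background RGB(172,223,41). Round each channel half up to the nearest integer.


C = α×F + (1-α)×B, with 1-α = 0.23
R: 0.77×210 + 0.23×172 = 161.70 + 39.56 = 201.26 → 201
G: 0.77×105 + 0.23×223 = 80.85 + 51.29 = 132.14 → 132
B: 0.77×48 + 0.23×41 = 36.96 + 9.43 = 46.39 → 46
= RGB(201, 132, 46)


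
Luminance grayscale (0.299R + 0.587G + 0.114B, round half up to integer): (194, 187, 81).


Gray = 0.299×R + 0.587×G + 0.114×B
Gray = 0.299×194 + 0.587×187 + 0.114×81
Gray = 58.006 + 109.769 + 9.234
Gray = 177.009 → round half up → 177
Gray = 177


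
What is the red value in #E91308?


Color: #E91308
R = E9 = 233
G = 13 = 19
B = 08 = 8
Red = 233


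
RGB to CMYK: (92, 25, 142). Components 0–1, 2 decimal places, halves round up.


R'=92/255≈0.3608, G'=25/255≈0.0980, B'=142/255≈0.5569
K = 1 - max(R',G',B') = 1 - 142/255 = 113/255 = 0.44313… → 0.44
(1-R'-K)/(1-K) simplifies to (max-R)/max with max = 142:
C = (142-92)/142 = 50/142 = 0.35211… → 0.35
M = (142-25)/142 = 117/142 = 0.82394… → 0.82
Y = (142-142)/142 = 0/142 = 0 → 0.00
= CMYK(0.35, 0.82, 0.00, 0.44)


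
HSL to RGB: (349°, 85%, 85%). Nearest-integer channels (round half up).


H=349°, S=0.85, L=0.85
C = (1-|2L-1|)×S = (1-|0.70|)×0.85 = 0.255
H' = H/60 = 349/60 ≈ 5.8167; X = C×(1-|H' mod 2 - 1|) = 0.04675
m = L - C/2 = 0.85 - 0.1275 = 0.7225
Sector ⌊H'⌋ = 5 → (R',G',B') = (0.255, 0.0, 0.04675)
RGB = ((R'+m)×255, (G'+m)×255, (B'+m)×255) = (249.2625, 184.2375, 196.15875)
Round half up → RGB(249, 184, 196)


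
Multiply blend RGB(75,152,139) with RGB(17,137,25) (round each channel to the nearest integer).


Multiply: C = A×B/255, rounded to nearest integer
R: 75×17/255 = 1275/255 ≈ 5.000 → 5
G: 152×137/255 = 20824/255 ≈ 81.663 → 82
B: 139×25/255 = 3475/255 ≈ 13.627 → 14
= RGB(5, 82, 14)


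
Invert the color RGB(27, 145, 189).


Invert: (255-R, 255-G, 255-B)
R: 255-27 = 228
G: 255-145 = 110
B: 255-189 = 66
= RGB(228, 110, 66)


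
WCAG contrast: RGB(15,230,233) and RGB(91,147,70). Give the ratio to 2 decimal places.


Linearize each sRGB channel c=v/255: c/12.92 if c ≤ 0.04045 else ((c+0.055)/1.055)^2.4
L = 0.2126×R_lin + 0.7152×G_lin + 0.0722×B_lin
Color 1 (15,230,233):
  R=15: 15/255≈0.0588 > 0.04045 → ((0.0588+0.055)/1.055)^2.4 ≈ 0.00478
  G=230: 230/255≈0.9020 > 0.04045 → ((0.9020+0.055)/1.055)^2.4 ≈ 0.79130
  B=233: 233/255≈0.9137 > 0.04045 → ((0.9137+0.055)/1.055)^2.4 ≈ 0.81485
  L1 = 0.2126×0.00478 + 0.7152×0.79130 + 0.0722×0.81485 ≈ 0.62578
Color 2 (91,147,70):
  R=91: 91/255≈0.3569 > 0.04045 → ((0.3569+0.055)/1.055)^2.4 ≈ 0.10462
  G=147: 147/255≈0.5765 > 0.04045 → ((0.5765+0.055)/1.055)^2.4 ≈ 0.29177
  B=70: 70/255≈0.2745 > 0.04045 → ((0.2745+0.055)/1.055)^2.4 ≈ 0.06125
  L2 = 0.2126×0.10462 + 0.7152×0.29177 + 0.0722×0.06125 ≈ 0.23534
Lighter = 0.62578, Darker = 0.23534
Ratio = (L_lighter + 0.05) / (L_darker + 0.05)
Ratio = (0.62578 + 0.05) / (0.23534 + 0.05) = 0.67578 / 0.28534 ≈ 2.3684
Ratio ≈ 2.37:1


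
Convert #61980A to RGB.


61 → 97 (R)
98 → 152 (G)
0A → 10 (B)
= RGB(97, 152, 10)


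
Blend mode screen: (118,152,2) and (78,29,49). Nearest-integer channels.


Screen: C = 255 - (255-A)×(255-B)/255, rounded to nearest integer
R: 255 - (255-118)×(255-78)/255 = 255 - 24249/255 ≈ 255 - 95.094 = 159.906 → 160
G: 255 - (255-152)×(255-29)/255 = 255 - 23278/255 ≈ 255 - 91.286 = 163.714 → 164
B: 255 - (255-2)×(255-49)/255 = 255 - 52118/255 ≈ 255 - 204.384 = 50.616 → 51
= RGB(160, 164, 51)


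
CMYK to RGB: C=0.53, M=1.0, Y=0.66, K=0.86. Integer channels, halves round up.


R = 255 × (1-C) × (1-K) = 255 × 0.47 × 0.14 = 16.779 → 17
G = 255 × (1-M) × (1-K) = 255 × 0.00 × 0.14 = 0
B = 255 × (1-Y) × (1-K) = 255 × 0.34 × 0.14 = 12.138 → 12
= RGB(17, 0, 12)


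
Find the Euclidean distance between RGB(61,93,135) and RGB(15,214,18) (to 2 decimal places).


d = √[(R₁-R₂)² + (G₁-G₂)² + (B₁-B₂)²]
d = √[(61-15)² + (93-214)² + (135-18)²]
d = √[2116 + 14641 + 13689]
d = √30446
d ≈ 174.49


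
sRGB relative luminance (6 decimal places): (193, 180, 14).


Linearize each channel (sRGB transfer function): c = v/255; c_lin = c/12.92 if c ≤ 0.04045, else ((c+0.055)/1.055)^2.4
  R: 193/255 ≈ 0.756863 > 0.04045 → ((0.756863+0.055)/1.055)^2.4 ≈ 0.533276
  G: 180/255 ≈ 0.705882 > 0.04045 → ((0.705882+0.055)/1.055)^2.4 ≈ 0.456411
  B: 14/255 ≈ 0.054902 > 0.04045 → ((0.054902+0.055)/1.055)^2.4 ≈ 0.004391
R_lin = 0.533276, G_lin = 0.456411, B_lin = 0.004391
L = 0.2126×R + 0.7152×G + 0.0722×B
L = 0.2126×0.533276 + 0.7152×0.456411 + 0.0722×0.004391
L ≈ 0.440117


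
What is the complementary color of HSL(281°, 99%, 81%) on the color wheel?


Complement = opposite side of color wheel = hue + 180°
H' = (281 + 180) mod 360 = 101°
S and L unchanged.
= HSL(101°, 99%, 81%)


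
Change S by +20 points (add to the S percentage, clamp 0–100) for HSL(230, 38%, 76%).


Original S = 38%
Adjustment = +20 percentage points
New S = 38 + (20) = 58
Clamp to [0, 100] → 58
= HSL(230°, 58%, 76%)


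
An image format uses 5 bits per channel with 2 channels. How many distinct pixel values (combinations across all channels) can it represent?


Total bits = 5 bits/channel × 2 channels = 10 bits
Distinct pixel values = 2^10
= 1,024 pixel values


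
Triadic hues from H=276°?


Triadic: equally spaced at 120° intervals
H1 = 276°
H2 = (276 + 120) mod 360 = 36°
H3 = (276 + 240) mod 360 = 156°
Triadic = 276°, 36°, 156°


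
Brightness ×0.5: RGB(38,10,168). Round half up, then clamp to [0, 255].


Multiply each channel by 0.5, round half up, clamp to [0, 255]
R: 38×0.5 = 19
G: 10×0.5 = 5
B: 168×0.5 = 84
= RGB(19, 5, 84)


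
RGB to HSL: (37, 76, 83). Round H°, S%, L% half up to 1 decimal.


Normalize: R'=37/255≈0.1451, G'=76/255≈0.2980, B'=83/255≈0.3255
Max=83/255, Min=37/255, Δ=Max-Min=46/255
L = (Max+Min)/2 = (83+37)/510 = 120/510 = 0.23529… → L = 23.5%
L ≤ 0.5 → S = Δ/(Max+Min) = 46/(83+37) = 46/120 = 0.38333… → S = 38.3%
(the 1/255 factors cancel in S and H, so raw channel differences can be used)
Max is B' → H = 60 × ((R-G)/Δ + 4) = 60 × ((37-76)/46 + 4)
  -39/46 + 4 = -0.8478… + 4 = 3.1521…
  H = 60 × 3.1521… = 189.130…° → H = 189.1°
= HSL(189.1°, 38.3%, 23.5%)


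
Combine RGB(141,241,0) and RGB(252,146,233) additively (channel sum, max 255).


Additive: each channel = min(255, C₁+C₂)
R: 141+252 = 393 → 255
G: 241+146 = 387 → 255
B: 0+233 = 233 → 233
= RGB(255, 255, 233)


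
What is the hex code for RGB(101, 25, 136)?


R = 101 → 65 (hex)
G = 25 → 19 (hex)
B = 136 → 88 (hex)
Hex = #651988


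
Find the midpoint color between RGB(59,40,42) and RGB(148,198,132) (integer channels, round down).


Midpoint: each channel = ⌊(C₁+C₂)/2⌋
R: ⌊(59+148)/2⌋ = 103
G: ⌊(40+198)/2⌋ = 119
B: ⌊(42+132)/2⌋ = 87
= RGB(103, 119, 87)


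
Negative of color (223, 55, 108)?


Invert: (255-R, 255-G, 255-B)
R: 255-223 = 32
G: 255-55 = 200
B: 255-108 = 147
= RGB(32, 200, 147)


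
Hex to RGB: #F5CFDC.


F5 → 245 (R)
CF → 207 (G)
DC → 220 (B)
= RGB(245, 207, 220)


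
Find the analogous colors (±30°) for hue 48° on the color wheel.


Base hue: 48°
Left analog: (48 - 30) mod 360 = 18°
Right analog: (48 + 30) mod 360 = 78°
Analogous hues = 18° and 78°


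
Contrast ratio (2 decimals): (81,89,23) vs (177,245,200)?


Linearize each sRGB channel c=v/255: c/12.92 if c ≤ 0.04045 else ((c+0.055)/1.055)^2.4
L = 0.2126×R_lin + 0.7152×G_lin + 0.0722×B_lin
Color 1 (81,89,23):
  R=81: 81/255≈0.3176 > 0.04045 → ((0.3176+0.055)/1.055)^2.4 ≈ 0.08228
  G=89: 89/255≈0.3490 > 0.04045 → ((0.3490+0.055)/1.055)^2.4 ≈ 0.09990
  B=23: 23/255≈0.0902 > 0.04045 → ((0.0902+0.055)/1.055)^2.4 ≈ 0.00857
  L1 = 0.2126×0.08228 + 0.7152×0.09990 + 0.0722×0.00857 ≈ 0.08956
Color 2 (177,245,200):
  R=177: 177/255≈0.6941 > 0.04045 → ((0.6941+0.055)/1.055)^2.4 ≈ 0.43966
  G=245: 245/255≈0.9608 > 0.04045 → ((0.9608+0.055)/1.055)^2.4 ≈ 0.91310
  B=200: 200/255≈0.7843 > 0.04045 → ((0.7843+0.055)/1.055)^2.4 ≈ 0.57758
  L2 = 0.2126×0.43966 + 0.7152×0.91310 + 0.0722×0.57758 ≈ 0.78822
Lighter = 0.78822, Darker = 0.08956
Ratio = (L_lighter + 0.05) / (L_darker + 0.05)
Ratio = (0.78822 + 0.05) / (0.08956 + 0.05) = 0.83822 / 0.13956 ≈ 6.0062
Ratio ≈ 6.01:1


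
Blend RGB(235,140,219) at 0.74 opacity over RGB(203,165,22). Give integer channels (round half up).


C = α×F + (1-α)×B, with 1-α = 0.26
R: 0.74×235 + 0.26×203 = 173.90 + 52.78 = 226.68 → 227
G: 0.74×140 + 0.26×165 = 103.60 + 42.90 = 146.50 → 147
B: 0.74×219 + 0.26×22 = 162.06 + 5.72 = 167.78 → 168
= RGB(227, 147, 168)


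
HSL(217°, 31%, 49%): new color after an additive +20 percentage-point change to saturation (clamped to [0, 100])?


Original S = 31%
Adjustment = +20 percentage points
New S = 31 + (20) = 51
Clamp to [0, 100] → 51
= HSL(217°, 51%, 49%)


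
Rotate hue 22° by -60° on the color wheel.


New hue = (H + rotation) mod 360
New hue = (22 -60) mod 360
= -38 mod 360
= 322°


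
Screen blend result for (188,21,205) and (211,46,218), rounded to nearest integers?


Screen: C = 255 - (255-A)×(255-B)/255, rounded to nearest integer
R: 255 - (255-188)×(255-211)/255 = 255 - 2948/255 ≈ 255 - 11.561 = 243.439 → 243
G: 255 - (255-21)×(255-46)/255 = 255 - 48906/255 ≈ 255 - 191.788 = 63.212 → 63
B: 255 - (255-205)×(255-218)/255 = 255 - 1850/255 ≈ 255 - 7.255 = 247.745 → 248
= RGB(243, 63, 248)


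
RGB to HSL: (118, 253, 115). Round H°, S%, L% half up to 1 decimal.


Normalize: R'=118/255≈0.4627, G'=253/255≈0.9922, B'=115/255≈0.4510
Max=253/255, Min=115/255, Δ=Max-Min=138/255
L = (Max+Min)/2 = (253+115)/510 = 368/510 = 0.72156… → L = 72.2%
L > 0.5 → S = Δ/(2-Max-Min) = 138/(510-253-115) = 138/142 = 0.97183… → S = 97.2%
(the 1/255 factors cancel in S and H, so raw channel differences can be used)
Max is G' → H = 60 × ((B-R)/Δ + 2) = 60 × ((115-118)/138 + 2)
  -3/138 + 2 = -0.0217… + 2 = 1.9782…
  H = 60 × 1.9782… = 118.695…° → H = 118.7°
= HSL(118.7°, 97.2%, 72.2%)


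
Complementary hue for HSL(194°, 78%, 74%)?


Complement = opposite side of color wheel = hue + 180°
H' = (194 + 180) mod 360 = 14°
S and L unchanged.
= HSL(14°, 78%, 74%)


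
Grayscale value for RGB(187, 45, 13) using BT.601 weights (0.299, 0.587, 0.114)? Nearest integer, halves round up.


Gray = 0.299×R + 0.587×G + 0.114×B
Gray = 0.299×187 + 0.587×45 + 0.114×13
Gray = 55.913 + 26.415 + 1.482
Gray = 83.810 → round half up → 84
Gray = 84


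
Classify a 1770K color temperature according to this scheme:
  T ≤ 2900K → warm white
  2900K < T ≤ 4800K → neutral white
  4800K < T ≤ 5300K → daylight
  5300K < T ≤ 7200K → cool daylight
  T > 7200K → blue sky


Temperature: 1770K
1770K ≤ 2900K → warm white
Classification: warm white


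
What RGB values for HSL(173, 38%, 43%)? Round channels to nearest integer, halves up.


H=173°, S=0.38, L=0.43
C = (1-|2L-1|)×S = (1-|-0.14|)×0.38 = 0.3268
H' = H/60 = 173/60 ≈ 2.8833; X = C×(1-|H' mod 2 - 1|) ≈ 0.2887
m = L - C/2 = 0.43 - 0.1634 = 0.2666
Sector ⌊H'⌋ = 2 → (R',G',B') = (0.0, 0.3268, ≈0.2887)
RGB = ((R'+m)×255, (G'+m)×255, (B'+m)×255) = (67.983, 151.317, 141.5947)
Round half up → RGB(68, 151, 142)


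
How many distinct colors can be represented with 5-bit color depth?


Colors = 2^bits = 2^5
= 32 colors


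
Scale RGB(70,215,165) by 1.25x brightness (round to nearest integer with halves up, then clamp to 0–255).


Multiply each channel by 1.25, round half up, clamp to [0, 255]
R: 70×1.25 = 87.5 → round → 88
G: 215×1.25 = 268.75 → round → 269 → clamp → 255
B: 165×1.25 = 206.25 → round → 206
= RGB(88, 255, 206)


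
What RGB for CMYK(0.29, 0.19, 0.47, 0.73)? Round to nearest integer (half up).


R = 255 × (1-C) × (1-K) = 255 × 0.71 × 0.27 = 48.8835 → 49
G = 255 × (1-M) × (1-K) = 255 × 0.81 × 0.27 = 55.7685 → 56
B = 255 × (1-Y) × (1-K) = 255 × 0.53 × 0.27 = 36.4905 → 36
= RGB(49, 56, 36)


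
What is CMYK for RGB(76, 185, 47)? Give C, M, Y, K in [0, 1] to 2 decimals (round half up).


R'=76/255≈0.2980, G'=185/255≈0.7255, B'=47/255≈0.1843
K = 1 - max(R',G',B') = 1 - 185/255 = 70/255 = 0.27450… → 0.27
(1-R'-K)/(1-K) simplifies to (max-R)/max with max = 185:
C = (185-76)/185 = 109/185 = 0.58918… → 0.59
M = (185-185)/185 = 0/185 = 0 → 0.00
Y = (185-47)/185 = 138/185 = 0.74594… → 0.75
= CMYK(0.59, 0.00, 0.75, 0.27)


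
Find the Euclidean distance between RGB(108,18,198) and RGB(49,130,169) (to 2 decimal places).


d = √[(R₁-R₂)² + (G₁-G₂)² + (B₁-B₂)²]
d = √[(108-49)² + (18-130)² + (198-169)²]
d = √[3481 + 12544 + 841]
d = √16866
d ≈ 129.87


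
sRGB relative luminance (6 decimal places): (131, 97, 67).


Linearize each channel (sRGB transfer function): c = v/255; c_lin = c/12.92 if c ≤ 0.04045, else ((c+0.055)/1.055)^2.4
  R: 131/255 ≈ 0.513725 > 0.04045 → ((0.513725+0.055)/1.055)^2.4 ≈ 0.226966
  G: 97/255 ≈ 0.380392 > 0.04045 → ((0.380392+0.055)/1.055)^2.4 ≈ 0.119538
  B: 67/255 ≈ 0.262745 > 0.04045 → ((0.262745+0.055)/1.055)^2.4 ≈ 0.056128
R_lin = 0.226966, G_lin = 0.119538, B_lin = 0.056128
L = 0.2126×R + 0.7152×G + 0.0722×B
L = 0.2126×0.226966 + 0.7152×0.119538 + 0.0722×0.056128
L ≈ 0.137799


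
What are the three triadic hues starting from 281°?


Triadic: equally spaced at 120° intervals
H1 = 281°
H2 = (281 + 120) mod 360 = 41°
H3 = (281 + 240) mod 360 = 161°
Triadic = 281°, 41°, 161°


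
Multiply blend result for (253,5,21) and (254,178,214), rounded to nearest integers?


Multiply: C = A×B/255, rounded to nearest integer
R: 253×254/255 = 64262/255 ≈ 252.008 → 252
G: 5×178/255 = 890/255 ≈ 3.490 → 3
B: 21×214/255 = 4494/255 ≈ 17.624 → 18
= RGB(252, 3, 18)


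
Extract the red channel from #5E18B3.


Color: #5E18B3
R = 5E = 94
G = 18 = 24
B = B3 = 179
Red = 94


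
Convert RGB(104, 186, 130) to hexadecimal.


R = 104 → 68 (hex)
G = 186 → BA (hex)
B = 130 → 82 (hex)
Hex = #68BA82


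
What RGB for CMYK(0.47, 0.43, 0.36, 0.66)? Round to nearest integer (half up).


R = 255 × (1-C) × (1-K) = 255 × 0.53 × 0.34 = 45.951 → 46
G = 255 × (1-M) × (1-K) = 255 × 0.57 × 0.34 = 49.419 → 49
B = 255 × (1-Y) × (1-K) = 255 × 0.64 × 0.34 = 55.488 → 55
= RGB(46, 49, 55)


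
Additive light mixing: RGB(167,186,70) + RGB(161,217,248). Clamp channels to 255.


Additive: each channel = min(255, C₁+C₂)
R: 167+161 = 328 → 255
G: 186+217 = 403 → 255
B: 70+248 = 318 → 255
= RGB(255, 255, 255)


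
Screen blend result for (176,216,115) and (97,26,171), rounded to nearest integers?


Screen: C = 255 - (255-A)×(255-B)/255, rounded to nearest integer
R: 255 - (255-176)×(255-97)/255 = 255 - 12482/255 ≈ 255 - 48.949 = 206.051 → 206
G: 255 - (255-216)×(255-26)/255 = 255 - 8931/255 ≈ 255 - 35.024 = 219.976 → 220
B: 255 - (255-115)×(255-171)/255 = 255 - 11760/255 ≈ 255 - 46.118 = 208.882 → 209
= RGB(206, 220, 209)


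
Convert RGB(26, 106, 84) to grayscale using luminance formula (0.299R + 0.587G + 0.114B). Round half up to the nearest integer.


Gray = 0.299×R + 0.587×G + 0.114×B
Gray = 0.299×26 + 0.587×106 + 0.114×84
Gray = 7.774 + 62.222 + 9.576
Gray = 79.572 → round half up → 80
Gray = 80


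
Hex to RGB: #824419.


82 → 130 (R)
44 → 68 (G)
19 → 25 (B)
= RGB(130, 68, 25)


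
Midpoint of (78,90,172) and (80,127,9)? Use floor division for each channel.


Midpoint: each channel = ⌊(C₁+C₂)/2⌋
R: ⌊(78+80)/2⌋ = 79
G: ⌊(90+127)/2⌋ = 108
B: ⌊(172+9)/2⌋ = 90
= RGB(79, 108, 90)


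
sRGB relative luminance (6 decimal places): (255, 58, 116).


Linearize each channel (sRGB transfer function): c = v/255; c_lin = c/12.92 if c ≤ 0.04045, else ((c+0.055)/1.055)^2.4
  R: 255/255 ≈ 1.000000 > 0.04045 → ((1.000000+0.055)/1.055)^2.4 ≈ 1.000000
  G: 58/255 ≈ 0.227451 > 0.04045 → ((0.227451+0.055)/1.055)^2.4 ≈ 0.042311
  B: 116/255 ≈ 0.454902 > 0.04045 → ((0.454902+0.055)/1.055)^2.4 ≈ 0.174647
R_lin = 1.000000, G_lin = 0.042311, B_lin = 0.174647
L = 0.2126×R + 0.7152×G + 0.0722×B
L = 0.2126×1.000000 + 0.7152×0.042311 + 0.0722×0.174647
L ≈ 0.255471


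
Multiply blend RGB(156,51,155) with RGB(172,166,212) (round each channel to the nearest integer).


Multiply: C = A×B/255, rounded to nearest integer
R: 156×172/255 = 26832/255 ≈ 105.224 → 105
G: 51×166/255 = 8466/255 ≈ 33.200 → 33
B: 155×212/255 = 32860/255 ≈ 128.863 → 129
= RGB(105, 33, 129)
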